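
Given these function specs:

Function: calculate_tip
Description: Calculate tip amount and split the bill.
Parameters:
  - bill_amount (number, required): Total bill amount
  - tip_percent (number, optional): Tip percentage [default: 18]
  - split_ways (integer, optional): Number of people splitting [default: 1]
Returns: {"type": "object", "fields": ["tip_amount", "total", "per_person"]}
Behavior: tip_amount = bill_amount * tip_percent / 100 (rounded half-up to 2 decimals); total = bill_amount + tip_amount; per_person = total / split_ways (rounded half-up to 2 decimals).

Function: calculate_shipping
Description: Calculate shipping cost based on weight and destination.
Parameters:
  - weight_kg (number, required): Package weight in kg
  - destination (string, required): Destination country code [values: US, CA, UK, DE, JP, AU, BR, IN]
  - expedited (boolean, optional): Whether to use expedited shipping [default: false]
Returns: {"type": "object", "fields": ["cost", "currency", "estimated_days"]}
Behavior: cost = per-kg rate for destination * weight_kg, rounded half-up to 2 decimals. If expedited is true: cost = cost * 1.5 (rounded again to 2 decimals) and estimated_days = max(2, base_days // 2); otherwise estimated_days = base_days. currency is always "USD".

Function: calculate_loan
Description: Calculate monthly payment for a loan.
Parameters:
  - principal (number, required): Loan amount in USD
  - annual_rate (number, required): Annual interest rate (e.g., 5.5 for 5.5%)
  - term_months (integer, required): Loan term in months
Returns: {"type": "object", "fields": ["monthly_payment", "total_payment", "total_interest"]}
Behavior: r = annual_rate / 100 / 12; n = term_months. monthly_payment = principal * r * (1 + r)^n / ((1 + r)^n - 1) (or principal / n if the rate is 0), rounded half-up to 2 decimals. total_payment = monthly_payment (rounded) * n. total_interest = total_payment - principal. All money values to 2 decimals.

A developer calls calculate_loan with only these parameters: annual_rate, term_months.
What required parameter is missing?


Required parameters: principal, annual_rate, term_months
Provided: annual_rate, term_months
Missing: principal
principal


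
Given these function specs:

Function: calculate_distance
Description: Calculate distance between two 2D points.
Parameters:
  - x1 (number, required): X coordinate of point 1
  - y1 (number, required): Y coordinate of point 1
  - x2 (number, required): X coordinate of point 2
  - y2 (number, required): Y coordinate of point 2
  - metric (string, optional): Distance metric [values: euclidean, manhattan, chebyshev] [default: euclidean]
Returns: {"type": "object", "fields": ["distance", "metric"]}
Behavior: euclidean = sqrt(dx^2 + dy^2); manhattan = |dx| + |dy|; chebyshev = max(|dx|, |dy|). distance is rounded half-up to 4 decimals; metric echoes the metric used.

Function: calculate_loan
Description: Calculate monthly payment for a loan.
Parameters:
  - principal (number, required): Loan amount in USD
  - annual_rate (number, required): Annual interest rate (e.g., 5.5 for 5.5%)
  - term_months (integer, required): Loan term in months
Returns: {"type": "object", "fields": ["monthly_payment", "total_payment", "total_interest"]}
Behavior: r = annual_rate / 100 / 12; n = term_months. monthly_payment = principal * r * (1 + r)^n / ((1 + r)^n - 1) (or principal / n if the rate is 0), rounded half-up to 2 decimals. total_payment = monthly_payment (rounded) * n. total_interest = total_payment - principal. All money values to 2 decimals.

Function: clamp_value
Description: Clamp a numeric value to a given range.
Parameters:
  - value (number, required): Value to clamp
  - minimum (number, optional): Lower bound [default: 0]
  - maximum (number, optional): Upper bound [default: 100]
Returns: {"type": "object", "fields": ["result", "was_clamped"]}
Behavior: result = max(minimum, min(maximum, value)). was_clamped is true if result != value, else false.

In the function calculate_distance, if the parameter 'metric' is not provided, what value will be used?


The calculate_distance spec declares:
  - metric (string, optional): Distance metric [values: euclidean, manhattan, chebyshev] [default: euclidean]
Default:
euclidean


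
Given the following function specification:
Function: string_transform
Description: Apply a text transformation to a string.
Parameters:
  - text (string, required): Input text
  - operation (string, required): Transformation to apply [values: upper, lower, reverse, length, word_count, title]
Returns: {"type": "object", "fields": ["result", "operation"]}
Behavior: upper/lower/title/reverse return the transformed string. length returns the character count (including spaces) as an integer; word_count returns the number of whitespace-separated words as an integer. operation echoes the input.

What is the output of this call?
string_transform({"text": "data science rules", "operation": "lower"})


lower('data science rules') = 'data science rules'
Output:
{"result": "data science rules", "operation": "lower"}


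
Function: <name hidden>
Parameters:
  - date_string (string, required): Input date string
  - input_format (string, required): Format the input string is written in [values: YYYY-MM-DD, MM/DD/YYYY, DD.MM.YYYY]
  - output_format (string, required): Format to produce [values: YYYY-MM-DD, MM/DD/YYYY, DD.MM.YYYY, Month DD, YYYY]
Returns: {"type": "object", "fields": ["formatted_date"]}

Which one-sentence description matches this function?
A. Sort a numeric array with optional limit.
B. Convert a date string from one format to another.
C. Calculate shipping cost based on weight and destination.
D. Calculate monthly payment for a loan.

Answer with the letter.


Parameters date_string, input_format, output_format and return ["formatted_date"] fit: Convert a date string from one format to another.
B


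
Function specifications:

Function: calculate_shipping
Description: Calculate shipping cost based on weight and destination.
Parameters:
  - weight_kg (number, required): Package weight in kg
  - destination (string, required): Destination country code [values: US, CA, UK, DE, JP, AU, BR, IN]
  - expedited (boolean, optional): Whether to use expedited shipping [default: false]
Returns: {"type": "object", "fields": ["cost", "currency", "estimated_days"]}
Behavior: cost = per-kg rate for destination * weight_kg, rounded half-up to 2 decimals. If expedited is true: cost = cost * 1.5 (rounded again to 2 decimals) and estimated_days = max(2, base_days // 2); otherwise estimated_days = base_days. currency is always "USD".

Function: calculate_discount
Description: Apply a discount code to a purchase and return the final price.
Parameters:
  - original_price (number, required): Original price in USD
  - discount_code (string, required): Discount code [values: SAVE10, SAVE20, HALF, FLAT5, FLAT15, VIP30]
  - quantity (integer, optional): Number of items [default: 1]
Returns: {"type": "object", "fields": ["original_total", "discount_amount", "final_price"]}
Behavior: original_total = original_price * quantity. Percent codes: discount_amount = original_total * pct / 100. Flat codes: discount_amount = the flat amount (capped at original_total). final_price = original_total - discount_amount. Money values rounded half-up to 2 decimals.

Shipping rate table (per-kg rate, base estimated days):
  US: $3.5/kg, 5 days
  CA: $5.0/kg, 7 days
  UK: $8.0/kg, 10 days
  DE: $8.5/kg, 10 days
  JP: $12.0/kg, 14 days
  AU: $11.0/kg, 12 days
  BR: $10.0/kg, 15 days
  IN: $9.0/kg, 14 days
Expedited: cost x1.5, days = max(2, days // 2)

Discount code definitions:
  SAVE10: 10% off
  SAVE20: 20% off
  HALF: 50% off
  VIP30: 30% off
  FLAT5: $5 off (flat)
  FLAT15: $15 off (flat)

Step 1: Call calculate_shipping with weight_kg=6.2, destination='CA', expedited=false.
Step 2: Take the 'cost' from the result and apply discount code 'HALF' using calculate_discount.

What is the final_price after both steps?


Step 1: calculate_shipping(weight_kg=6.2, destination=CA, expedited=false)
  Rate for CA: $5.0/kg, base 7 days
  cost = 5.0 * 6.2 = 31 -> 31.00
  expedited not set/false: estimated_days = 7
  -> cost = 31.00 USD
Step 2: calculate_discount(original_price=31.0, discount_code=HALF, quantity=1)
  original_total = 31.0 * 1 = 31.00
  HALF = 50% off: discount_amount = 31.00 * 50/100 = 15.5 -> 15.50
  final_price = 31.00 - 15.50 = 15.50
  -> final_price = 15.50
$15.50


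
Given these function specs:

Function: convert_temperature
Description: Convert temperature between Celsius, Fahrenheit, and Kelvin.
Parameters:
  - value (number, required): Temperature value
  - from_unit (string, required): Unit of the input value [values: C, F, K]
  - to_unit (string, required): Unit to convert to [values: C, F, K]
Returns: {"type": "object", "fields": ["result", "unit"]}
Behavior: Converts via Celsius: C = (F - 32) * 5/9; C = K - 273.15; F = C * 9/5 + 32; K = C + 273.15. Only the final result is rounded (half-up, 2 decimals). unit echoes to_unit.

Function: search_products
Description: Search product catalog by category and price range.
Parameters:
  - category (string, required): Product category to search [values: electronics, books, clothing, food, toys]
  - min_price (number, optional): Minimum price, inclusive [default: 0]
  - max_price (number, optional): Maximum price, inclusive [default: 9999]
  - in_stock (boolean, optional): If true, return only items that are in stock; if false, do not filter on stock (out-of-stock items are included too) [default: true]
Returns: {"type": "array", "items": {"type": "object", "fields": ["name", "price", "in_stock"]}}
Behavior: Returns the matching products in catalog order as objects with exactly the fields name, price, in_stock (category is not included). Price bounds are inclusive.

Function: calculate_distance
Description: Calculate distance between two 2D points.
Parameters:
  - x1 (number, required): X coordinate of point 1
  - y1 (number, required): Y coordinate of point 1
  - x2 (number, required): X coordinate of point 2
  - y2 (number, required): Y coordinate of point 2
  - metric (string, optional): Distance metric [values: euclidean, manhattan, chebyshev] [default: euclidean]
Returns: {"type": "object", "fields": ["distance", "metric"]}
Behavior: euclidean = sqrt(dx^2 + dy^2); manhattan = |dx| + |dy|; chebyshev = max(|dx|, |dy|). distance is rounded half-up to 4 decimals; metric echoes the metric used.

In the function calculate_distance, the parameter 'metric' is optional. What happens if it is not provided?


The calculate_distance spec declares:
  - metric (string, optional): Distance metric [values: euclidean, manhattan, chebyshev] [default: euclidean]
It defaults to euclidean


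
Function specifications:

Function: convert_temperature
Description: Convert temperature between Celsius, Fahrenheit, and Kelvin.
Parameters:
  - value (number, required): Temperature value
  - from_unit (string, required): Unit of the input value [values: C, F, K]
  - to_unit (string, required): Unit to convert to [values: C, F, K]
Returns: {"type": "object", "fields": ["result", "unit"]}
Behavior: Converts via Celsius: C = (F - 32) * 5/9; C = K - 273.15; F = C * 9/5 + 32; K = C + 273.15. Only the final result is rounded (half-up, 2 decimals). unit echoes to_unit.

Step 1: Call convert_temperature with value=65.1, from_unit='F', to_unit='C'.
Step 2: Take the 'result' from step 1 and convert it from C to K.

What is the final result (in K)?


Step 1: convert_temperature(value=65.1, from_unit=F, to_unit=C)
  To C: (65.1 - 32) * 5/9 = 18.388889
  Target is C: 18.388889
  Round to 2 decimals: 18.39
  -> result = 18.39 C
Step 2: convert_temperature(value=18.39, from_unit=C, to_unit=K)
  Input already in C: 18.39
  To K: 18.39 + 273.15 = 291.54
  Round to 2 decimals: 291.54
  -> result = 291.54 K
291.54 K


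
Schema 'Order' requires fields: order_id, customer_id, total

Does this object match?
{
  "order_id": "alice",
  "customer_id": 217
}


Checking required fields...
Missing: total
Invalid - missing required field 'total'


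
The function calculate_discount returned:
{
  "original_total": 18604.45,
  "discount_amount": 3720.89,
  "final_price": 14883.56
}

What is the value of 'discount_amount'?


3720.89


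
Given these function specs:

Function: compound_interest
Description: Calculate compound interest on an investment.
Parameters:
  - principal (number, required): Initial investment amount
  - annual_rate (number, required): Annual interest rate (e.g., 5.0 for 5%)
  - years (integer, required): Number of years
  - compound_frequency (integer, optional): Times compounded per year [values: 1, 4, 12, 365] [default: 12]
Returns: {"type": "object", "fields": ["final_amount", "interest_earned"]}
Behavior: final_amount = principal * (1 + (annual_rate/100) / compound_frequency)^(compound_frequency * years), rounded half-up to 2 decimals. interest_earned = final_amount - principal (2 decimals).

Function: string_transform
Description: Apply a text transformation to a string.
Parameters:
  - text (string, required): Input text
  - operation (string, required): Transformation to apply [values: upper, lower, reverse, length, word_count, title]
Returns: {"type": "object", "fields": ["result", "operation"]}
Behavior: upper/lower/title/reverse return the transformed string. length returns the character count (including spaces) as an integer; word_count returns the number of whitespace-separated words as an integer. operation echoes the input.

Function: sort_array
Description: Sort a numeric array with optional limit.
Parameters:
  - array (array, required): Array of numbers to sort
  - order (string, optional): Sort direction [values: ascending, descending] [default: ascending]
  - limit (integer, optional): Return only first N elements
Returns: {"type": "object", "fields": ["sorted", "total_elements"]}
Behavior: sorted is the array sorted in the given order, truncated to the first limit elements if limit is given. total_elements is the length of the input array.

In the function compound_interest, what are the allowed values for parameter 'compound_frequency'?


The compound_interest spec declares:
  - compound_frequency (integer, optional): Times compounded per year [values: 1, 4, 12, 365] [default: 12]
Allowed values:
1, 4, 12, 365


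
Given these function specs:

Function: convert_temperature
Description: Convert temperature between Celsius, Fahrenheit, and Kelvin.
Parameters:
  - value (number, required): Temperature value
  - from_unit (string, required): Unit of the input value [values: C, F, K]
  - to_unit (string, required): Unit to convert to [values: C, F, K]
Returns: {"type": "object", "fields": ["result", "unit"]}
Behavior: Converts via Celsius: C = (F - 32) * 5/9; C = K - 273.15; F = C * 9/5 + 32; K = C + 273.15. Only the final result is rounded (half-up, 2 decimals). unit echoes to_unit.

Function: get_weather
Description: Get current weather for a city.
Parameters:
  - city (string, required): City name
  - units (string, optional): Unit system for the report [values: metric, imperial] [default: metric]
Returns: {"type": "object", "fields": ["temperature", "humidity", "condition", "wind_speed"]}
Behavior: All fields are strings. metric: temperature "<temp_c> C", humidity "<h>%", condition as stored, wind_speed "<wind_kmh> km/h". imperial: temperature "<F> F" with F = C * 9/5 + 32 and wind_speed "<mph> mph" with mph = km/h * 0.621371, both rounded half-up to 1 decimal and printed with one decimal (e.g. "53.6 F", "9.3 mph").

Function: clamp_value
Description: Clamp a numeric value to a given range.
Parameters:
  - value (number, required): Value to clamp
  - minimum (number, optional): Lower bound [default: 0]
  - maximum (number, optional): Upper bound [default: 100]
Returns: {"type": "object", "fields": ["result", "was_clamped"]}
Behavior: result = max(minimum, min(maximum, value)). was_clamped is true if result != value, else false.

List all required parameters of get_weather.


Parameters of get_weather and their required/optional flag:
  city: required
  units: optional
city


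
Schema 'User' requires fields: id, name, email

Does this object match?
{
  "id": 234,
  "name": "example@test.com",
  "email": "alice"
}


Checking required fields... All present.
Valid - all required fields present


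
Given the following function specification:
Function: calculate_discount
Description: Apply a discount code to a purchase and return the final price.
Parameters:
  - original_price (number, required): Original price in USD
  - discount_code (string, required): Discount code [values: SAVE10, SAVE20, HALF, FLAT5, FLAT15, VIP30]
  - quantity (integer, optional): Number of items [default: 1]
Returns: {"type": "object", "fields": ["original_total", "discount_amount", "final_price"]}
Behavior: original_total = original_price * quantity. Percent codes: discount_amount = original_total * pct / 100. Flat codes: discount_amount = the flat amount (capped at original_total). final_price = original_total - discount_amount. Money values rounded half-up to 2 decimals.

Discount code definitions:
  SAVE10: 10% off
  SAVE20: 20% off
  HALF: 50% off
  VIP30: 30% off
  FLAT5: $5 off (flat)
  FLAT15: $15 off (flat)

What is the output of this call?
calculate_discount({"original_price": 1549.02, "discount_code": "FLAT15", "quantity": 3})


original_total = 1549.02 * 3 = 4647.06
FLAT15 = $15 flat: discount_amount = min(15.00, 4647.06) = 15.00
final_price = 4647.06 - 15.00 = 4632.06
Output:
{"original_total": 4647.06, "discount_amount": 15.0, "final_price": 4632.06}


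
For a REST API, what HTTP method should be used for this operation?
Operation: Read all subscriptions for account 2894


GET = read, POST = create, PUT = update/replace, DELETE = remove
This operation is a read.
GET


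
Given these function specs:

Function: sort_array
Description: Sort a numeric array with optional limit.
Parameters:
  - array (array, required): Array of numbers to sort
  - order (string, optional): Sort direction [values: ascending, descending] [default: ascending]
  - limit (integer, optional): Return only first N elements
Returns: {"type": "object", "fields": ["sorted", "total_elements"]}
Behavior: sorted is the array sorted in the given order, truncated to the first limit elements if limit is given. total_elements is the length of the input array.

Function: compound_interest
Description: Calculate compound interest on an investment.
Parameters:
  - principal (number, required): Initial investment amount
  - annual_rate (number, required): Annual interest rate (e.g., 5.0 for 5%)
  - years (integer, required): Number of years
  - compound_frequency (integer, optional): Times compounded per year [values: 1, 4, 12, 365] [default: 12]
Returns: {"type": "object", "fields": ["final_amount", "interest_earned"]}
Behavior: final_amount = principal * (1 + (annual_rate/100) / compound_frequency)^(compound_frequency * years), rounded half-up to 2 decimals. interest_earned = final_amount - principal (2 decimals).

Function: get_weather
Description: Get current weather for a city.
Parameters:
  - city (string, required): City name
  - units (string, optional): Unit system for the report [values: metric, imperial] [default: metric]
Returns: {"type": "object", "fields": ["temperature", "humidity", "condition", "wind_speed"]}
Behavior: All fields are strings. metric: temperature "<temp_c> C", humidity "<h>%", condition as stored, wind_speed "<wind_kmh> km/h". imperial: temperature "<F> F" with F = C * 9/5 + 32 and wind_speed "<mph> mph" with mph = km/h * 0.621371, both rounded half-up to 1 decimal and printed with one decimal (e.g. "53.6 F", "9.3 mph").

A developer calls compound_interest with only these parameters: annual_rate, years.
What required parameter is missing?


Required parameters: principal, annual_rate, years
Provided: annual_rate, years
Missing: principal
principal


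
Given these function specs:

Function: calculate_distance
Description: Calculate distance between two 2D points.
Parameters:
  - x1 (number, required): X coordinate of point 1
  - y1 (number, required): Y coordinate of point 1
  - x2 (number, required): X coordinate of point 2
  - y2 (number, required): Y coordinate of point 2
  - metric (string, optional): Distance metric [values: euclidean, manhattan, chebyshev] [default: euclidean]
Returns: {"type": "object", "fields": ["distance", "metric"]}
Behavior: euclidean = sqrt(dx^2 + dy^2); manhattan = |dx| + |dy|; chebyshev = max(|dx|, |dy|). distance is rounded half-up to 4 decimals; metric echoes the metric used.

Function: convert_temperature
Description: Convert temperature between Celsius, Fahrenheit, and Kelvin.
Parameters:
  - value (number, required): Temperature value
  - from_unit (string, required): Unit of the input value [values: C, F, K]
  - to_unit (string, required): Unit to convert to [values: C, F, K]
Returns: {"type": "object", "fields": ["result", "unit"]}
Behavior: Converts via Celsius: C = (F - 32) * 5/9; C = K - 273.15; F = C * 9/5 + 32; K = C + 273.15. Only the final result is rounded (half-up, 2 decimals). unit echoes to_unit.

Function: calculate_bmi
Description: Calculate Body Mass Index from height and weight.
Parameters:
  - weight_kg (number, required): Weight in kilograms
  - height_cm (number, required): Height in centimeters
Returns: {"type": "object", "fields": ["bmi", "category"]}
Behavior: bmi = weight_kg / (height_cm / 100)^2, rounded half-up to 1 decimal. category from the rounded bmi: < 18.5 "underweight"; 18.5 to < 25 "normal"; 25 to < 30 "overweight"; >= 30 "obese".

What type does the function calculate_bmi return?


The calculate_bmi spec declares Returns: {"type": "object", "fields": ["bmi", "category"]}
Type:
object


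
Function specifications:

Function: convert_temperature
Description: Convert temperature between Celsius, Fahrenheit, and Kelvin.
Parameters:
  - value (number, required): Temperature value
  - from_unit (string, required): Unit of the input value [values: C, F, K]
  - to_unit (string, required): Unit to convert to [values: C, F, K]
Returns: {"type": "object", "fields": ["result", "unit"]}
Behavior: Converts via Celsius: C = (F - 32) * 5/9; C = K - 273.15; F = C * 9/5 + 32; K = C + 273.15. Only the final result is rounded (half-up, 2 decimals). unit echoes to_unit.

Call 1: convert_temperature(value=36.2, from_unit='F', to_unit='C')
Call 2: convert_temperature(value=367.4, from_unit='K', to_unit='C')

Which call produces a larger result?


Call 1:
  To C: (36.2 - 32) * 5/9 = 2.333333
  Target is C: 2.333333
  Round to 2 decimals: 2.33
  -> 2.33 C
Call 2:
  To C: 367.4 - 273.15 = 94.25
  Target is C: 94.25
  Round to 2 decimals: 94.25
  -> 94.25 C
Call 2 (94.25 C)


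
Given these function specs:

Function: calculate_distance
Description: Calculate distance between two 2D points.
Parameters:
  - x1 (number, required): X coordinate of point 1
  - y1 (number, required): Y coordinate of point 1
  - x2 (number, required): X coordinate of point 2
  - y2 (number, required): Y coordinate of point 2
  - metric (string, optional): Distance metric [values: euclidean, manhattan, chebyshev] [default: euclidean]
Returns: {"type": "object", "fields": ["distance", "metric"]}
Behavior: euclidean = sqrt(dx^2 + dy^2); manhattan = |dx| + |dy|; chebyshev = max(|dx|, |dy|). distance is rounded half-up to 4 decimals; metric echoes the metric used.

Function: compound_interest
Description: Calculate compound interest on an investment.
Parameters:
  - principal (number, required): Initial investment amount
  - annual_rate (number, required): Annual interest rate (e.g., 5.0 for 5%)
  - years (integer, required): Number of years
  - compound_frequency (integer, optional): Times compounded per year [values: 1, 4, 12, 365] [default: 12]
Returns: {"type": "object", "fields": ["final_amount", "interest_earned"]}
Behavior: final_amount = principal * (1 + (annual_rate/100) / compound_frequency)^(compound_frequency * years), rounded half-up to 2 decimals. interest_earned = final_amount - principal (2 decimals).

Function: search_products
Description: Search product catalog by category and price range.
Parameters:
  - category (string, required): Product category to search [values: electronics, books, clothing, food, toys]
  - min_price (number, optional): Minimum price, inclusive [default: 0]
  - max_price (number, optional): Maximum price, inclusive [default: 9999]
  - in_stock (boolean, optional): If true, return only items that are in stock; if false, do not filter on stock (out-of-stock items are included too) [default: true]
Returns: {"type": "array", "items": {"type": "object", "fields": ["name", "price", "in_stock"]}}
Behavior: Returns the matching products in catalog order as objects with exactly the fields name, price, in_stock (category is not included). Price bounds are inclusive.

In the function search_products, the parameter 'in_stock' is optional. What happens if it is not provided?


The search_products spec declares:
  - in_stock (boolean, optional): If true, return only items that are in stock; if false, do not filter on stock (out-of-stock items are included too) [default: true]
It defaults to true


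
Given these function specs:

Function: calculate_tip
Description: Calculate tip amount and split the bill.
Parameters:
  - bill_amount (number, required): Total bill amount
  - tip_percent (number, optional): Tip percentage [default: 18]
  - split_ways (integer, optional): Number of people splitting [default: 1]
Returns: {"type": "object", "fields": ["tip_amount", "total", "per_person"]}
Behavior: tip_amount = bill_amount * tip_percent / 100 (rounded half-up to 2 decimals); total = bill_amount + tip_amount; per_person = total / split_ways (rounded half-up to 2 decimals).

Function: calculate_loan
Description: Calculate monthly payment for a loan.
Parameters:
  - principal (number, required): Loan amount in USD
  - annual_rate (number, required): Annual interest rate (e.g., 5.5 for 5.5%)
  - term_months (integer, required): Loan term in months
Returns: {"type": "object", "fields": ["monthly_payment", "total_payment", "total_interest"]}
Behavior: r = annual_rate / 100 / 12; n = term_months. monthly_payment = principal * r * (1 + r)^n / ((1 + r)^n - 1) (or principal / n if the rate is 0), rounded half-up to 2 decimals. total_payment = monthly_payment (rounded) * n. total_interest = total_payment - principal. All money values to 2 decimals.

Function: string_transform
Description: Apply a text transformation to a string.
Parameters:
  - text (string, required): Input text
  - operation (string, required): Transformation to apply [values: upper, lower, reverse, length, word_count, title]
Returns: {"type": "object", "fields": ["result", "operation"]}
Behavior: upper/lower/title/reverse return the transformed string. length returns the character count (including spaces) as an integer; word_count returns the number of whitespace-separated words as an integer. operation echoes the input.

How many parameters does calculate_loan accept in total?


Parameters of calculate_loan: principal (required), annual_rate (required), term_months (required)
Total:
3


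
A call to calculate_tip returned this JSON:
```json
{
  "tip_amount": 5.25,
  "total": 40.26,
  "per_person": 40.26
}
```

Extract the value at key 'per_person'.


40.26


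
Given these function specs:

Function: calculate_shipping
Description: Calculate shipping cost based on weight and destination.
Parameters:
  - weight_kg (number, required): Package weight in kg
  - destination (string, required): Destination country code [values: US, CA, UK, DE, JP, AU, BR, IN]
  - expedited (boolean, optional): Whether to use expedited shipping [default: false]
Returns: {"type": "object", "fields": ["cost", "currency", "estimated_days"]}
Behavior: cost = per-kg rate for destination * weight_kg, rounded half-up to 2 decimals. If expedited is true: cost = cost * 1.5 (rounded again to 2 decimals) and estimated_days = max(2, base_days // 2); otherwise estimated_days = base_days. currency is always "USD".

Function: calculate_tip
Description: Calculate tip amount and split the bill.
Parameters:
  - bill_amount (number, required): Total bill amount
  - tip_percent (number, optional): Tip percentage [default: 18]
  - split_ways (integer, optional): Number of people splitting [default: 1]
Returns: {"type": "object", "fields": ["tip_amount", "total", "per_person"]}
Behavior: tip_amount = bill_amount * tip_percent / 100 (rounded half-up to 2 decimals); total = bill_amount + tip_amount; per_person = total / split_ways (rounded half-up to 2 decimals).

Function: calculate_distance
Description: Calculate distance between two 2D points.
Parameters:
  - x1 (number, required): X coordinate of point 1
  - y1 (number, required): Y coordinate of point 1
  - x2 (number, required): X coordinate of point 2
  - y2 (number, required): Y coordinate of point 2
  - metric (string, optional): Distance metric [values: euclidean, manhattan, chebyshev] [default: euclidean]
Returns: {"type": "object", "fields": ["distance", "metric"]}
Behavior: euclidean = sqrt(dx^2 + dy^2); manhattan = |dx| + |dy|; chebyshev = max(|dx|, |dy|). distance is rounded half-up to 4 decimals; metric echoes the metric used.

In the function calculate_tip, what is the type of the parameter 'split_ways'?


The calculate_tip spec declares:
  - split_ways (integer, optional): Number of people splitting [default: 1]
Type:
integer


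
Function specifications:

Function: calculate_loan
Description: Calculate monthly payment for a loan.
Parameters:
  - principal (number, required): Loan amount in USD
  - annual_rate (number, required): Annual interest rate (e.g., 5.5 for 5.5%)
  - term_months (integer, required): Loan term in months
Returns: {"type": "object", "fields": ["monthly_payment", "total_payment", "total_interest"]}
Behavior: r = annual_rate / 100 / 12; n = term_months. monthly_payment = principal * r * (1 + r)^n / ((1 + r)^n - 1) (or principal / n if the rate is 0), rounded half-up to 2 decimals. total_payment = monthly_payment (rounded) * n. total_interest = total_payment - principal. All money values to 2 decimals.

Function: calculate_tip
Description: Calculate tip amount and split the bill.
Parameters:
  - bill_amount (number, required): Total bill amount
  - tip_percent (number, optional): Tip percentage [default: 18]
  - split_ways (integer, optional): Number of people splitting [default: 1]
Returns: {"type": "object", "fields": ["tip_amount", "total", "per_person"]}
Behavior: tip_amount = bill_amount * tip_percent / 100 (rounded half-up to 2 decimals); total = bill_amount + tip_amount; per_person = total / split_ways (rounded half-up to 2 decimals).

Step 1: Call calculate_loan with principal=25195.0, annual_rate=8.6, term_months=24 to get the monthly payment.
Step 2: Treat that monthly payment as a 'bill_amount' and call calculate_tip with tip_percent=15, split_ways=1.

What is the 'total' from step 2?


Step 1: calculate_loan(principal=25195.0, annual_rate=8.6, term_months=24)
  r = 8.6 / 100 / 12 = 0.007166666667 (keep full precision)
  (1 + r)^24 = 1.18694953
  monthly_payment = 25195.0 * 0.007166666667 * 1.18694953 / (1.18694953 - 1) = 1146.408621 -> 1146.41
  total_payment = 1146.41 * 24 = 27513.84
  total_interest = 27513.84 - 25195.00 = 2318.84
  -> monthly_payment = 1146.41
Step 2: calculate_tip(bill_amount=1146.41, tip_percent=15, split_ways=1)
  tip_amount = 1146.41 * 15/100 = 171.9615 -> 171.96
  total = 1146.41 + 171.96 = 1318.37
  per_person = 1318.37 / 1 = 1318.37 -> 1318.37
  -> total = 1318.37
$1318.37


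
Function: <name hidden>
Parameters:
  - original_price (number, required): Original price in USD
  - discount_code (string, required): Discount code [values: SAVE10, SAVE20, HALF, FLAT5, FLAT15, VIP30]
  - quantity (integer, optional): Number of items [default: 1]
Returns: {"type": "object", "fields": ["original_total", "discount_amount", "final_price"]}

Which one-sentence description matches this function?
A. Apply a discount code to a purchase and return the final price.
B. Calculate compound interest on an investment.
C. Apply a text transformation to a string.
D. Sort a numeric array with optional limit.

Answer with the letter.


Parameters original_price, discount_code, quantity and return ["original_total", "discount_amount", "final_price"] fit: Apply a discount code to a purchase and return the final price.
A


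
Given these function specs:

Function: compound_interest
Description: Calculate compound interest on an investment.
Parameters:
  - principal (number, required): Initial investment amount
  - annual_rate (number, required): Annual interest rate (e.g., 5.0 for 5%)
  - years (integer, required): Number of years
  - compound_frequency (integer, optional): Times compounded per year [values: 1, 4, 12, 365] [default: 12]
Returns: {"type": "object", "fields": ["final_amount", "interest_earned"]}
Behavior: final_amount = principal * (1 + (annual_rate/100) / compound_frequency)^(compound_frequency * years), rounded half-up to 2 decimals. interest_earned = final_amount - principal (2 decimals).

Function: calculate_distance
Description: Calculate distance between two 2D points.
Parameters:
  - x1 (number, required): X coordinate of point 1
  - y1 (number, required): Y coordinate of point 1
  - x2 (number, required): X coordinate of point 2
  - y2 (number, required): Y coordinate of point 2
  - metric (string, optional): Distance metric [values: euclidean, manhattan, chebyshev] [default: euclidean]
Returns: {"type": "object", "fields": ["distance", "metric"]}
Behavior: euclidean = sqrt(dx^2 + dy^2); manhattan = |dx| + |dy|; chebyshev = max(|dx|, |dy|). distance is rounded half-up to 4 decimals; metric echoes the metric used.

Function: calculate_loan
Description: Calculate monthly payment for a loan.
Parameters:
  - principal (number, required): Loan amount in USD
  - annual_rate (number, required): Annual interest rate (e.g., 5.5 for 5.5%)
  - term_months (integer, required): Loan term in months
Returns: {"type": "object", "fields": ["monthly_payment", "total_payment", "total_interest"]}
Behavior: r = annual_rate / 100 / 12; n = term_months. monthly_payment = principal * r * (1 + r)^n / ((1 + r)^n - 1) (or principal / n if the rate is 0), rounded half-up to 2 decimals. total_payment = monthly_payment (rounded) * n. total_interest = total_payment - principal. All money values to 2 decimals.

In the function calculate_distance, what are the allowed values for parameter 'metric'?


The calculate_distance spec declares:
  - metric (string, optional): Distance metric [values: euclidean, manhattan, chebyshev] [default: euclidean]
Allowed values:
euclidean, manhattan, chebyshev


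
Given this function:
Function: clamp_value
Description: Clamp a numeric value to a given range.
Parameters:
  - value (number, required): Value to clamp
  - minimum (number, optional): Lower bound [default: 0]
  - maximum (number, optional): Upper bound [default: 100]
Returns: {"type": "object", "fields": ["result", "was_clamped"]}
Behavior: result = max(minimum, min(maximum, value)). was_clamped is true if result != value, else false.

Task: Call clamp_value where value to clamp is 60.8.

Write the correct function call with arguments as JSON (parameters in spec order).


Mapping each described value to its parameter name:
  'Value to clamp' -> value = 60.8
clamp_value({"value": 60.8})


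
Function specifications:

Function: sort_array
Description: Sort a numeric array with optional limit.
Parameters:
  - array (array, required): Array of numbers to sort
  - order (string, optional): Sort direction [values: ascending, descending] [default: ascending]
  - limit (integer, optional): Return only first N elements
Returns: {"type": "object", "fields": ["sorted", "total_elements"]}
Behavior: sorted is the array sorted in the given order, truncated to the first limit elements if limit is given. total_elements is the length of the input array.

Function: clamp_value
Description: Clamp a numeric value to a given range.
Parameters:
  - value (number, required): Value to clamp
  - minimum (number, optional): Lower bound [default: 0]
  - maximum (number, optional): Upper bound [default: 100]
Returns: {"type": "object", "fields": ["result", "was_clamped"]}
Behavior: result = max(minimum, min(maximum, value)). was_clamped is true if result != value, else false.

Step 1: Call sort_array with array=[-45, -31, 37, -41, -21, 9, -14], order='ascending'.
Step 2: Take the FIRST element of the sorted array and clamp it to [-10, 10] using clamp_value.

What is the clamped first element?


Step 1: sort_array(order=ascending)
  sorted: [-45, -41, -31, -21, -14, 9, 37]
  -> first element = -45
Step 2: clamp_value(value=-45, minimum=-10, maximum=10)
  result = max(-10, min(10, -45)) = max(-10, -45) = -10
  was_clamped = (-10 != -45) = true
  -> result = -10
-10


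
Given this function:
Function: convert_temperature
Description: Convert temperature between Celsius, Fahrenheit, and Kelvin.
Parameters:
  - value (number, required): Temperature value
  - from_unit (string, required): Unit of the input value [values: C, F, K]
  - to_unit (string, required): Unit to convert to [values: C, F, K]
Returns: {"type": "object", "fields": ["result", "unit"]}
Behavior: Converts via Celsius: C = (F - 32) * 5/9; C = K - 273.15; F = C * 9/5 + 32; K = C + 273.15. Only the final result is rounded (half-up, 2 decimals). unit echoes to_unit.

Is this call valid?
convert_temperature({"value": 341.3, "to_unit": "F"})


Checking required parameters...
Missing required parameter: from_unit
Invalid - missing required parameter 'from_unit'


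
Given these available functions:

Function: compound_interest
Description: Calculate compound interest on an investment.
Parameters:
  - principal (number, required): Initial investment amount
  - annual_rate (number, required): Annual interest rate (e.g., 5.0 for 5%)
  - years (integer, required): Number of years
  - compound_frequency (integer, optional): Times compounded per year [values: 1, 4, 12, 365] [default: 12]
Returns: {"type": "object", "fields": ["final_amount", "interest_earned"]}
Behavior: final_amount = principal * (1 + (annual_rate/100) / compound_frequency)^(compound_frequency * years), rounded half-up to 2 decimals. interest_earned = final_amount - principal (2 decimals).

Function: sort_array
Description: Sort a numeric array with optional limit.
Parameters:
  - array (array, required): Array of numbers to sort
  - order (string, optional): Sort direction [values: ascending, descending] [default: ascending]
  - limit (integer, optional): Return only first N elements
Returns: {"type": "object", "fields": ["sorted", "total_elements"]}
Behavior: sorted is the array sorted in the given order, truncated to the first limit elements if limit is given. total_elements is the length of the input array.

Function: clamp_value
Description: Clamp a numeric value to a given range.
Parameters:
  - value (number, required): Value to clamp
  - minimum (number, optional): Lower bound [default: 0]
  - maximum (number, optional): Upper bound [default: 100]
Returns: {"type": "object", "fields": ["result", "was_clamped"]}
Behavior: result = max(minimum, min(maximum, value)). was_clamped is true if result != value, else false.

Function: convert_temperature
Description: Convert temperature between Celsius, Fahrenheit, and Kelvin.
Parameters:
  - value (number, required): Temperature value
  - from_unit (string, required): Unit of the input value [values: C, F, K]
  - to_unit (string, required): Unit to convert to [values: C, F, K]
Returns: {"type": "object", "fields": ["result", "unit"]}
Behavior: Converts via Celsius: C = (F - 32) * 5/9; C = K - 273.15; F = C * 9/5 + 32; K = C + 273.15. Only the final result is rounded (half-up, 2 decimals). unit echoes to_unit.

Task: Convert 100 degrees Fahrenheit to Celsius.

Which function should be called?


The task needs a function whose description is: Convert temperature between Celsius, Fahrenheit, and Kelvin.
convert_temperature


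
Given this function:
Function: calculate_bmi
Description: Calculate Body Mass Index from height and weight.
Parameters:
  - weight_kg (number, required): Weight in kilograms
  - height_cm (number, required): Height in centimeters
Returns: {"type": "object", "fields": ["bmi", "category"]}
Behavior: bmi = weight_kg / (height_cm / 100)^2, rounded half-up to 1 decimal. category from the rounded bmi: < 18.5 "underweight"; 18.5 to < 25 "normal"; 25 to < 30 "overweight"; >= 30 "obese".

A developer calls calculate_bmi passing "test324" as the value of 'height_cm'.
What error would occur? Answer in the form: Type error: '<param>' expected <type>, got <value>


Spec: 'height_cm' is declared as number; "test324" is a string.
Type error: 'height_cm' expected number, got "test324"
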